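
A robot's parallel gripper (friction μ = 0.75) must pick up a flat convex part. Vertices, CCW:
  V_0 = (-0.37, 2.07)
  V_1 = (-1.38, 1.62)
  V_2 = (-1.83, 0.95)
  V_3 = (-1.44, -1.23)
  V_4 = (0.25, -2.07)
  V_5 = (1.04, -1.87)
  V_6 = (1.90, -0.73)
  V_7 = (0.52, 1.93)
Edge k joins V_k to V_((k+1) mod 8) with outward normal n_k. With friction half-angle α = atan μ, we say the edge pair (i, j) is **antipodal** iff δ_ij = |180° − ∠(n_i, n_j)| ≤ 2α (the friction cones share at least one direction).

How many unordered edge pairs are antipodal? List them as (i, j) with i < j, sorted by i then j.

α = atan 0.75 = 36.87°;  2α = 73.74°
n_0 = (-0.4070, +0.9134)
n_1 = (-0.8301, +0.5576)
n_2 = (-0.9844, -0.1761)
n_3 = (-0.4451, -0.8955)
n_4 = (+0.2454, -0.9694)
n_5 = (+0.7983, -0.6022)
n_6 = (+0.8877, +0.4605)
n_7 = (+0.1554, +0.9879)
  (0,1): δ = 147.90°  ·
  (0,2): δ = 103.87°  ·
  (0,3): δ = 50.44°  ✓
  (0,4): δ = 9.81°  ✓
  (0,5): δ = 28.95°  ✓
  (0,6): δ = 93.41°  ·
  (0,7): δ = 147.05°  ·
  (1,2): δ = 135.97°  ·
  (1,3): δ = 82.54°  ·
  (1,4): δ = 41.91°  ✓
  (1,5): δ = 3.14°  ✓
  (1,6): δ = 61.31°  ✓
  (1,7): δ = 114.95°  ·
  (2,3): δ = 126.57°  ·
  (2,4): δ = 85.94°  ·
  (2,5): δ = 47.17°  ✓
  (2,6): δ = 17.28°  ✓
  (2,7): δ = 70.92°  ✓
  (3,4): δ = 139.36°  ·
  (3,5): δ = 100.60°  ·
  (3,6): δ = 36.15°  ✓
  (3,7): δ = 17.49°  ✓
  (4,5): δ = 141.24°  ·
  (4,6): δ = 76.79°  ·
  (4,7): δ = 23.15°  ✓
  (5,6): δ = 115.55°  ·
  (5,7): δ = 61.91°  ✓
  (6,7): δ = 126.36°  ·
antipodal pairs: 13

count = 13; pairs: (0,3), (0,4), (0,5), (1,4), (1,5), (1,6), (2,5), (2,6), (2,7), (3,6), (3,7), (4,7), (5,7)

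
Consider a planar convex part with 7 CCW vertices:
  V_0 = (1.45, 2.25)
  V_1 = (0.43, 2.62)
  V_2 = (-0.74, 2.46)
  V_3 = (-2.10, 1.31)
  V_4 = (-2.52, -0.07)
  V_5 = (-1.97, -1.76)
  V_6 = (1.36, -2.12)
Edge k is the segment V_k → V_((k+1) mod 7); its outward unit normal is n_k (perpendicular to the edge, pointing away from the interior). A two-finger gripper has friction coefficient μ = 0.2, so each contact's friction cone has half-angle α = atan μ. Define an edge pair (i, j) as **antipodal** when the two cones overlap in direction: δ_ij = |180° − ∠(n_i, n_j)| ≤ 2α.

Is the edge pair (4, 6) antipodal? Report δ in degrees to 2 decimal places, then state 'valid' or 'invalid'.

α = atan 0.2 = 11.31°;  2α = 22.62°
edge 4: e_4 = (+0.55, -1.69);  n_4 = (-0.9509, -0.3095)
edge 6: e_6 = (+0.09, +4.37);  n_6 = (+0.9998, -0.0206)
∠(n_4, n_6) = 160.79°
δ = |180° − 160.79°| = 19.21°
19.21° ≤ 2α = 22.62°  →  valid

δ = 19.21°, valid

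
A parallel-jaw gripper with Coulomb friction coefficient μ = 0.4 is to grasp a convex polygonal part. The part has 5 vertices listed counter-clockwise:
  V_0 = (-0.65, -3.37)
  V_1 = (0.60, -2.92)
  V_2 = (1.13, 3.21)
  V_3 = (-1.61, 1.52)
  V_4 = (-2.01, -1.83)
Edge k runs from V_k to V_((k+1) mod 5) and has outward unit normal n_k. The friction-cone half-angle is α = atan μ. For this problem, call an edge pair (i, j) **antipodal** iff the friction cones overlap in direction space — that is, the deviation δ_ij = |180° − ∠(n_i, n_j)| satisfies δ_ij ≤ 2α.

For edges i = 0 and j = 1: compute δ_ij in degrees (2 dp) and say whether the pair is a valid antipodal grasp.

α = atan 0.4 = 21.80°;  2α = 43.60°
edge 0: e_0 = (+1.25, +0.45);  n_0 = (+0.3387, -0.9409)
edge 1: e_1 = (+0.53, +6.13);  n_1 = (+0.9963, -0.0861)
∠(n_0, n_1) = 65.26°
δ = |180° − 65.26°| = 114.74°
114.74° > 2α = 43.60°  →  invalid

δ = 114.74°, invalid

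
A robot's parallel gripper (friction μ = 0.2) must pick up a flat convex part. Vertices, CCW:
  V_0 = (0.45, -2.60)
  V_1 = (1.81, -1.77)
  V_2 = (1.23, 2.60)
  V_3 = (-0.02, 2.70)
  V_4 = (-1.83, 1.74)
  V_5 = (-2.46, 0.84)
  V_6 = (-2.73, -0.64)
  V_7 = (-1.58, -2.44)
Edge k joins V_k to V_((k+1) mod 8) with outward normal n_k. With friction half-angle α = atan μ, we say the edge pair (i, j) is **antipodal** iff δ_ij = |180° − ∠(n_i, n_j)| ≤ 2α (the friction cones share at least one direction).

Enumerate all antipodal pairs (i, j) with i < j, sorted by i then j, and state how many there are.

α = atan 0.2 = 11.31°;  2α = 22.62°
n_0 = (+0.5209, -0.8536)
n_1 = (+0.9913, +0.1316)
n_2 = (+0.0797, +0.9968)
n_3 = (-0.4686, +0.8834)
n_4 = (-0.8192, +0.5735)
n_5 = (-0.9838, +0.1795)
n_6 = (-0.8427, -0.5384)
n_7 = (-0.0786, -0.9969)
  (0,1): δ = 113.84°  ·
  (0,2): δ = 35.97°  ·
  (0,3): δ = 3.45°  ✓
  (0,4): δ = 23.61°  ·
  (0,5): δ = 48.27°  ·
  (0,6): δ = 91.18°  ·
  (0,7): δ = 144.10°  ·
  (1,2): δ = 102.13°  ·
  (1,3): δ = 69.62°  ·
  (1,4): δ = 42.55°  ·
  (1,5): δ = 17.90°  ✓
  (1,6): δ = 25.01°  ·
  (1,7): δ = 77.93°  ·
  (2,3): δ = 147.49°  ·
  (2,4): δ = 120.42°  ·
  (2,5): δ = 95.76°  ·
  (2,6): δ = 52.85°  ·
  (2,7): δ = 0.07°  ✓
  (3,4): δ = 152.93°  ·
  (3,5): δ = 128.28°  ·
  (3,6): δ = 85.37°  ·
  (3,7): δ = 32.45°  ·
  (4,5): δ = 155.35°  ·
  (4,6): δ = 112.43°  ·
  (4,7): δ = 59.51°  ·
  (5,6): δ = 137.09°  ·
  (5,7): δ = 84.17°  ·
  (6,7): δ = 127.08°  ·
antipodal pairs: 3

count = 3; pairs: (0,3), (1,5), (2,7)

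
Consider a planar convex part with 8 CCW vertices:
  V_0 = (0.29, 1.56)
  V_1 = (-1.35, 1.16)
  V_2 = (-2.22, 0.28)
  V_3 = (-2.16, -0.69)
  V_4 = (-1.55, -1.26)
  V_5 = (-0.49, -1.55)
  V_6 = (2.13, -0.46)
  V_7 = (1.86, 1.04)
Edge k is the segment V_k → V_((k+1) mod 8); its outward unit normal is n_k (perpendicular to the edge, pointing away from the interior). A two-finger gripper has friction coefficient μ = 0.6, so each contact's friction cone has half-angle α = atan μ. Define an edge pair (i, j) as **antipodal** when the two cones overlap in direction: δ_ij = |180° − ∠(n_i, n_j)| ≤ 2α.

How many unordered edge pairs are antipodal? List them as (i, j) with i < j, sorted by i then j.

count = 11; pairs: (0,3), (0,4), (0,5), (1,4), (1,5), (1,6), (2,6), (3,6), (3,7), (4,7), (5,7)

α = atan 0.6 = 30.96°;  2α = 61.93°
n_0 = (-0.2370, +0.9715)
n_1 = (-0.7111, +0.7031)
n_2 = (-0.9981, -0.0617)
n_3 = (-0.6827, -0.7307)
n_4 = (-0.2639, -0.9646)
n_5 = (+0.3841, -0.9233)
n_6 = (+0.9842, +0.1772)
n_7 = (+0.3144, +0.9493)
  (0,1): δ = 148.38°  ·
  (0,2): δ = 100.17°  ·
  (0,3): δ = 56.77°  ✓
  (0,4): δ = 29.01°  ✓
  (0,5): δ = 8.88°  ✓
  (0,6): δ = 86.50°  ·
  (0,7): δ = 147.97°  ·
  (1,2): δ = 131.79°  ·
  (1,3): δ = 88.39°  ·
  (1,4): δ = 60.63°  ✓
  (1,5): δ = 22.74°  ✓
  (1,6): δ = 54.88°  ✓
  (1,7): δ = 116.35°  ·
  (2,3): δ = 136.60°  ·
  (2,4): δ = 108.84°  ·
  (2,5): δ = 70.95°  ·
  (2,6): δ = 6.66°  ✓
  (2,7): δ = 68.14°  ·
  (3,4): δ = 152.24°  ·
  (3,5): δ = 114.35°  ·
  (3,6): δ = 36.74°  ✓
  (3,7): δ = 24.73°  ✓
  (4,5): δ = 142.11°  ·
  (4,6): δ = 64.50°  ·
  (4,7): δ = 3.02°  ✓
  (5,6): δ = 102.38°  ·
  (5,7): δ = 40.91°  ✓
  (6,7): δ = 118.53°  ·
antipodal pairs: 11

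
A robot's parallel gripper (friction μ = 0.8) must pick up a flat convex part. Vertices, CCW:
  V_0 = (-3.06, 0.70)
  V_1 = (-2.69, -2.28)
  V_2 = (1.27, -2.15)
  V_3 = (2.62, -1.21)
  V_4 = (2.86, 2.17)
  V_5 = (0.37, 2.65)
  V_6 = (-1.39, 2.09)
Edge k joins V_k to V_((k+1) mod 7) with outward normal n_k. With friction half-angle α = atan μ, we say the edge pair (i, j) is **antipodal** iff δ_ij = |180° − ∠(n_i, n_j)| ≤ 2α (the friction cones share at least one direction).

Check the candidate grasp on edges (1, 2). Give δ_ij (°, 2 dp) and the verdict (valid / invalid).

α = atan 0.8 = 38.66°;  2α = 77.32°
edge 1: e_1 = (+3.96, +0.13);  n_1 = (+0.0328, -0.9995)
edge 2: e_2 = (+1.35, +0.94);  n_2 = (+0.5714, -0.8207)
∠(n_1, n_2) = 32.97°
δ = |180° − 32.97°| = 147.03°
147.03° > 2α = 77.32°  →  invalid

δ = 147.03°, invalid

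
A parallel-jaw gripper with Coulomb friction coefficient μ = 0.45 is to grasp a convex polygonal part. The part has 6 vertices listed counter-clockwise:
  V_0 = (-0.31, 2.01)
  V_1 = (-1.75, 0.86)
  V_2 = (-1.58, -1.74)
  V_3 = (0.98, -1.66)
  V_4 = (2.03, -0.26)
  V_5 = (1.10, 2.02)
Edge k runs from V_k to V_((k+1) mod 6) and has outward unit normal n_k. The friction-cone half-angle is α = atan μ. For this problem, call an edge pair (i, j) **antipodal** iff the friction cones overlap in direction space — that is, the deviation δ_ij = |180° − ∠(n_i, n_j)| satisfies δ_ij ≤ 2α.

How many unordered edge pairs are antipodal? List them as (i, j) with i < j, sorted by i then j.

count = 5; pairs: (0,2), (0,3), (1,3), (1,4), (2,5)

α = atan 0.45 = 24.23°;  2α = 48.46°
n_0 = (-0.6240, +0.7814)
n_1 = (-0.9979, -0.0652)
n_2 = (+0.0312, -0.9995)
n_3 = (+0.8000, -0.6000)
n_4 = (+0.9259, +0.3777)
n_5 = (-0.0071, +1.0000)
  (0,1): δ = 124.87°  ·
  (0,2): δ = 36.82°  ✓
  (0,3): δ = 14.52°  ✓
  (0,4): δ = 73.58°  ·
  (0,5): δ = 141.80°  ·
  (1,2): δ = 91.95°  ·
  (1,3): δ = 40.61°  ✓
  (1,4): δ = 18.45°  ✓
  (1,5): δ = 86.67°  ·
  (2,3): δ = 128.66°  ·
  (2,4): δ = 69.60°  ·
  (2,5): δ = 1.38°  ✓
  (3,4): δ = 120.94°  ·
  (3,5): δ = 52.72°  ·
  (4,5): δ = 111.78°  ·
antipodal pairs: 5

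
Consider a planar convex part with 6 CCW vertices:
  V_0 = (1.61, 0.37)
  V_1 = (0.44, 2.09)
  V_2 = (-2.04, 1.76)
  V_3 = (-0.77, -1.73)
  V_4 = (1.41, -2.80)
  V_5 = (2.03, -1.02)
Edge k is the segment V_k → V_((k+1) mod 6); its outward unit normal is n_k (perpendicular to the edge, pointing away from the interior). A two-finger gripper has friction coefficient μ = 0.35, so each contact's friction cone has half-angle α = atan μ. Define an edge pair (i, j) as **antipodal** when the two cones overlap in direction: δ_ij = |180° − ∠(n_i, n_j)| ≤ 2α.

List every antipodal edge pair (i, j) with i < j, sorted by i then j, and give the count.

α = atan 0.35 = 19.29°;  2α = 38.58°
n_0 = (+0.8268, +0.5624)
n_1 = (-0.1319, +0.9913)
n_2 = (-0.9397, -0.3420)
n_3 = (-0.4406, -0.8977)
n_4 = (+0.9444, -0.3289)
n_5 = (+0.9573, +0.2892)
  (0,1): δ = 116.65°  ·
  (0,2): δ = 14.23°  ✓
  (0,3): δ = 29.63°  ✓
  (0,4): δ = 126.57°  ·
  (0,5): δ = 162.59°  ·
  (1,2): δ = 77.58°  ·
  (1,3): δ = 33.72°  ✓
  (1,4): δ = 63.22°  ·
  (1,5): δ = 99.23°  ·
  (2,3): δ = 136.14°  ·
  (2,4): δ = 39.20°  ·
  (2,5): δ = 3.18°  ✓
  (3,4): δ = 83.06°  ·
  (3,5): δ = 47.04°  ·
  (4,5): δ = 143.98°  ·
antipodal pairs: 4

count = 4; pairs: (0,2), (0,3), (1,3), (2,5)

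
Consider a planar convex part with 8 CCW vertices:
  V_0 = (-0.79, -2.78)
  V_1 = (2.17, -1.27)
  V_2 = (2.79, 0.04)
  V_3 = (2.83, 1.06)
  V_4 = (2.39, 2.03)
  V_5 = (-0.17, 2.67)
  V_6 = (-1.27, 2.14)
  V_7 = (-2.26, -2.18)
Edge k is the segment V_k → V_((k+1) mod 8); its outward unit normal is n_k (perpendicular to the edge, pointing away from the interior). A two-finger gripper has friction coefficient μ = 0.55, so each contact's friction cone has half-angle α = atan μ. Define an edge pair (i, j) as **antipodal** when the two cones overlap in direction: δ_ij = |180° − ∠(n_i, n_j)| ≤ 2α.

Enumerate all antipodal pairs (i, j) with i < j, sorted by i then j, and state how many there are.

count = 10; pairs: (0,4), (0,5), (0,6), (1,5), (1,6), (2,6), (3,6), (3,7), (4,7), (5,7)

α = atan 0.55 = 28.81°;  2α = 57.62°
n_0 = (+0.4544, -0.8908)
n_1 = (+0.9039, -0.4278)
n_2 = (+0.9992, -0.0392)
n_3 = (+0.9107, +0.4131)
n_4 = (+0.2425, +0.9701)
n_5 = (-0.4341, +0.9009)
n_6 = (-0.9747, +0.2234)
n_7 = (-0.3779, -0.9258)
  (0,1): δ = 142.36°  ·
  (0,2): δ = 119.27°  ·
  (0,3): δ = 92.63°  ·
  (0,4): δ = 41.06°  ✓
  (0,5): δ = 1.30°  ✓
  (0,6): δ = 50.06°  ✓
  (0,7): δ = 130.77°  ·
  (1,2): δ = 156.92°  ·
  (1,3): δ = 130.27°  ·
  (1,4): δ = 78.71°  ·
  (1,5): δ = 38.95°  ✓
  (1,6): δ = 12.42°  ✓
  (1,7): δ = 93.12°  ·
  (2,3): δ = 153.35°  ·
  (2,4): δ = 101.79°  ·
  (2,5): δ = 62.03°  ·
  (2,6): δ = 10.66°  ✓
  (2,7): δ = 70.04°  ·
  (3,4): δ = 128.44°  ·
  (3,5): δ = 88.67°  ·
  (3,6): δ = 37.31°  ✓
  (3,7): δ = 43.40°  ✓
  (4,5): δ = 140.24°  ·
  (4,6): δ = 88.87°  ·
  (4,7): δ = 8.17°  ✓
  (5,6): δ = 128.63°  ·
  (5,7): δ = 47.93°  ✓
  (6,7): δ = 99.30°  ·
antipodal pairs: 10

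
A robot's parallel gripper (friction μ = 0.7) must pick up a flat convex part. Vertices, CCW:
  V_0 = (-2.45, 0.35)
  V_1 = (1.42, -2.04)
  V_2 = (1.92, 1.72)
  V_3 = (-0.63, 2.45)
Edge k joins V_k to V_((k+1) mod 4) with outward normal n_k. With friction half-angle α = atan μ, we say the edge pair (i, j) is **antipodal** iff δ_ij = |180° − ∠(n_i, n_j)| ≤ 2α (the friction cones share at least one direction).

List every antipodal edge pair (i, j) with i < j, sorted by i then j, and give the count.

count = 3; pairs: (0,1), (0,2), (1,3)

α = atan 0.7 = 34.99°;  2α = 69.98°
n_0 = (-0.5254, -0.8508)
n_1 = (+0.9913, -0.1318)
n_2 = (+0.2752, +0.9614)
n_3 = (-0.7557, +0.6549)
  (0,1): δ = 65.88°  ✓
  (0,2): δ = 15.72°  ✓
  (0,3): δ = 80.78°  ·
  (1,2): δ = 98.40°  ·
  (1,3): δ = 33.34°  ✓
  (2,3): δ = 114.94°  ·
antipodal pairs: 3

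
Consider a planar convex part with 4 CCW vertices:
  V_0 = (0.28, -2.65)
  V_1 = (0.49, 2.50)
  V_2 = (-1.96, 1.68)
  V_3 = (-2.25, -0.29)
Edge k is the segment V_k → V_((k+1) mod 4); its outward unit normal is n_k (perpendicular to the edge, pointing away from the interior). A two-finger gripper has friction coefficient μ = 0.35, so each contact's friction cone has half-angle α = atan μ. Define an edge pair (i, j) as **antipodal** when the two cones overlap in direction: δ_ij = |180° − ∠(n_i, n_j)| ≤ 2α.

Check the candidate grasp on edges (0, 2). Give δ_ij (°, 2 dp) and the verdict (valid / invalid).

δ = 6.04°, valid

α = atan 0.35 = 19.29°;  2α = 38.58°
edge 0: e_0 = (+0.21, +5.15);  n_0 = (+0.9992, -0.0407)
edge 2: e_2 = (-0.29, -1.97);  n_2 = (-0.9893, +0.1456)
∠(n_0, n_2) = 173.96°
δ = |180° − 173.96°| = 6.04°
6.04° ≤ 2α = 38.58°  →  valid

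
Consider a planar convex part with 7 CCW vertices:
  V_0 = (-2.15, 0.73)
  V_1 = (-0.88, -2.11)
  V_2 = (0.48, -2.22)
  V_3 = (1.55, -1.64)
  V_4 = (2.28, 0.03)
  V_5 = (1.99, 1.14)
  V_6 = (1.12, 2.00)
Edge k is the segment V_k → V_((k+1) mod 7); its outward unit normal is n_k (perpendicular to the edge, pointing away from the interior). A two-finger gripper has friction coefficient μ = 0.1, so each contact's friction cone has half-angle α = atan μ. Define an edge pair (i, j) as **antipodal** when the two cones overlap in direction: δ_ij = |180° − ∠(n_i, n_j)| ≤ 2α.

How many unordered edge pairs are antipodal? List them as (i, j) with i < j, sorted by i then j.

count = 2; pairs: (0,4), (2,6)

α = atan 0.1 = 5.71°;  2α = 11.42°
n_0 = (-0.9129, -0.4082)
n_1 = (-0.0806, -0.9967)
n_2 = (+0.4765, -0.8791)
n_3 = (+0.9163, -0.4005)
n_4 = (+0.9675, +0.2528)
n_5 = (+0.7030, +0.7112)
n_6 = (-0.3620, +0.9322)
  (0,1): δ = 118.72°  ·
  (0,2): δ = 85.63°  ·
  (0,3): δ = 47.70°  ·
  (0,4): δ = 9.45°  ✓
  (0,5): δ = 21.24°  ·
  (0,6): δ = 87.13°  ·
  (1,2): δ = 146.92°  ·
  (1,3): δ = 108.99°  ·
  (1,4): δ = 70.73°  ·
  (1,5): δ = 40.04°  ·
  (1,6): δ = 25.85°  ·
  (2,3): δ = 142.07°  ·
  (2,4): δ = 103.82°  ·
  (2,5): δ = 73.13°  ·
  (2,6): δ = 7.24°  ✓
  (3,4): δ = 141.75°  ·
  (3,5): δ = 111.06°  ·
  (3,6): δ = 45.16°  ·
  (4,5): δ = 149.31°  ·
  (4,6): δ = 83.42°  ·
  (5,6): δ = 114.11°  ·
antipodal pairs: 2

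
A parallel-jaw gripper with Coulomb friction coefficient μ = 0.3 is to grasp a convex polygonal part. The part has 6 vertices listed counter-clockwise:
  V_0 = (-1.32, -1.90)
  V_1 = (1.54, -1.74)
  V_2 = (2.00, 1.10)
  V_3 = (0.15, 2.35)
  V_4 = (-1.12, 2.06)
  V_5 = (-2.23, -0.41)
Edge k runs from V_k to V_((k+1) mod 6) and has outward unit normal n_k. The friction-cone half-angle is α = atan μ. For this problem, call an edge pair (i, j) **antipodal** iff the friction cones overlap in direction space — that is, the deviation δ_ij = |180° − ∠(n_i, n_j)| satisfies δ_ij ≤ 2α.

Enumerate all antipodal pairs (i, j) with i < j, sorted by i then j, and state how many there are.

count = 3; pairs: (0,3), (1,4), (2,5)

α = atan 0.3 = 16.70°;  2α = 33.40°
n_0 = (+0.0559, -0.9984)
n_1 = (+0.9871, -0.1599)
n_2 = (+0.5599, +0.8286)
n_3 = (-0.2226, +0.9749)
n_4 = (-0.9121, +0.4099)
n_5 = (-0.8534, -0.5212)
  (0,1): δ = 102.40°  ·
  (0,2): δ = 37.25°  ·
  (0,3): δ = 9.66°  ✓
  (0,4): δ = 62.60°  ·
  (0,5): δ = 118.21°  ·
  (1,2): δ = 114.85°  ·
  (1,3): δ = 67.94°  ·
  (1,4): δ = 15.00°  ✓
  (1,5): δ = 40.61°  ·
  (2,3): δ = 133.09°  ·
  (2,4): δ = 80.15°  ·
  (2,5): δ = 24.54°  ✓
  (3,4): δ = 127.06°  ·
  (3,5): δ = 71.45°  ·
  (4,5): δ = 124.39°  ·
antipodal pairs: 3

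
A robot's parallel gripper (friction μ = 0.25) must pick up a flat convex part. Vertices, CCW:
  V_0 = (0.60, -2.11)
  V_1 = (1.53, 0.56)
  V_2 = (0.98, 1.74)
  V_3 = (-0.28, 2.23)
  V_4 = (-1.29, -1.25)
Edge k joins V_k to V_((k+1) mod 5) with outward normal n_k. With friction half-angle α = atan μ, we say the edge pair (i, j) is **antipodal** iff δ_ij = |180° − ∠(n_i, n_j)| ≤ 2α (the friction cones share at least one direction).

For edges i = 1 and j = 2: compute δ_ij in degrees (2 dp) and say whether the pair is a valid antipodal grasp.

δ = 136.24°, invalid

α = atan 0.25 = 14.04°;  2α = 28.07°
edge 1: e_1 = (-0.55, +1.18);  n_1 = (+0.9064, +0.4225)
edge 2: e_2 = (-1.26, +0.49);  n_2 = (+0.3624, +0.9320)
∠(n_1, n_2) = 43.76°
δ = |180° − 43.76°| = 136.24°
136.24° > 2α = 28.07°  →  invalid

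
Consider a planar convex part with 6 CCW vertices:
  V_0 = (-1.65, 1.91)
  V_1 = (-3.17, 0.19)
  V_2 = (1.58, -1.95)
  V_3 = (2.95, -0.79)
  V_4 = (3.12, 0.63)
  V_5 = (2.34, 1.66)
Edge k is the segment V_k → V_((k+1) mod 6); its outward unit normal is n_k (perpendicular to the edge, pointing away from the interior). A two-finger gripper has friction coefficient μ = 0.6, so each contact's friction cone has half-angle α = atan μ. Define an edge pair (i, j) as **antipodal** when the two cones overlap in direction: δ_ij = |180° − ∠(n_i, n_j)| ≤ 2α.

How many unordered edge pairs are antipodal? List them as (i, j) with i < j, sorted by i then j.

α = atan 0.6 = 30.96°;  2α = 61.93°
n_0 = (-0.7493, +0.6622)
n_1 = (-0.4108, -0.9117)
n_2 = (+0.6462, -0.7632)
n_3 = (+0.9929, -0.1189)
n_4 = (+0.7972, +0.6037)
n_5 = (+0.0625, +0.9980)
  (0,1): δ = 72.79°  ·
  (0,2): δ = 8.28°  ✓
  (0,3): δ = 34.64°  ✓
  (0,4): δ = 78.60°  ·
  (0,5): δ = 127.88°  ·
  (1,2): δ = 115.49°  ·
  (1,3): δ = 72.57°  ·
  (1,4): δ = 28.61°  ✓
  (1,5): δ = 20.67°  ✓
  (2,3): δ = 137.08°  ·
  (2,4): δ = 93.12°  ·
  (2,5): δ = 43.84°  ✓
  (3,4): δ = 136.04°  ·
  (3,5): δ = 86.76°  ·
  (4,5): δ = 130.72°  ·
antipodal pairs: 5

count = 5; pairs: (0,2), (0,3), (1,4), (1,5), (2,5)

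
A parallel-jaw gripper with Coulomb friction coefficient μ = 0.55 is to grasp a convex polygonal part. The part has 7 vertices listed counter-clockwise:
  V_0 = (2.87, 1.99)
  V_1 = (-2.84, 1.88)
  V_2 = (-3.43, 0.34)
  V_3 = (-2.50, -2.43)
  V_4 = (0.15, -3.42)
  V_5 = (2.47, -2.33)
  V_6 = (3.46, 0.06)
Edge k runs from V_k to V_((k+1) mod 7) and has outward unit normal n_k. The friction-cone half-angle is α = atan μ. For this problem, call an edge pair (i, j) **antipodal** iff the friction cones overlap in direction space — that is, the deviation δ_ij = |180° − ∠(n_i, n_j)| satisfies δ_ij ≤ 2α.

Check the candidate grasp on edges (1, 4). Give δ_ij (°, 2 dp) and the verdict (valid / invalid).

δ = 43.87°, valid

α = atan 0.55 = 28.81°;  2α = 57.62°
edge 1: e_1 = (-0.59, -1.54);  n_1 = (-0.9338, +0.3578)
edge 4: e_4 = (+2.32, +1.09);  n_4 = (+0.4252, -0.9051)
∠(n_1, n_4) = 136.13°
δ = |180° − 136.13°| = 43.87°
43.87° ≤ 2α = 57.62°  →  valid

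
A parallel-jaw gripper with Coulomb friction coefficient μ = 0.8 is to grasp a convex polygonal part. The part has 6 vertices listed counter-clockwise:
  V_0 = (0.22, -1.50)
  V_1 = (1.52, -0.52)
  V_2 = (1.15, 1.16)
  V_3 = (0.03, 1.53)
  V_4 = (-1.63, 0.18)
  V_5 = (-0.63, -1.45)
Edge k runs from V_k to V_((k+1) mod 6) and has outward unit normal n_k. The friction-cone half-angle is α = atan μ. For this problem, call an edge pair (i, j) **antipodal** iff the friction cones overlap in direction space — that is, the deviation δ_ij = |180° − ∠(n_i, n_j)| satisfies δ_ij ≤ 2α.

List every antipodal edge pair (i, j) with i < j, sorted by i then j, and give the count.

count = 8; pairs: (0,2), (0,3), (1,3), (1,4), (1,5), (2,4), (2,5), (3,5)

α = atan 0.8 = 38.66°;  2α = 77.32°
n_0 = (+0.6020, -0.7985)
n_1 = (+0.9766, +0.2151)
n_2 = (+0.3137, +0.9495)
n_3 = (-0.6309, +0.7758)
n_4 = (-0.8524, -0.5229)
n_5 = (-0.0587, -0.9983)
  (0,1): δ = 114.59°  ·
  (0,2): δ = 55.29°  ✓
  (0,3): δ = 2.11°  ✓
  (0,4): δ = 84.52°  ·
  (0,5): δ = 139.62°  ·
  (1,2): δ = 120.70°  ·
  (1,3): δ = 63.30°  ✓
  (1,4): δ = 19.11°  ✓
  (1,5): δ = 74.21°  ✓
  (2,3): δ = 122.60°  ·
  (2,4): δ = 40.19°  ✓
  (2,5): δ = 14.91°  ✓
  (3,4): δ = 97.59°  ·
  (3,5): δ = 42.49°  ✓
  (4,5): δ = 124.90°  ·
antipodal pairs: 8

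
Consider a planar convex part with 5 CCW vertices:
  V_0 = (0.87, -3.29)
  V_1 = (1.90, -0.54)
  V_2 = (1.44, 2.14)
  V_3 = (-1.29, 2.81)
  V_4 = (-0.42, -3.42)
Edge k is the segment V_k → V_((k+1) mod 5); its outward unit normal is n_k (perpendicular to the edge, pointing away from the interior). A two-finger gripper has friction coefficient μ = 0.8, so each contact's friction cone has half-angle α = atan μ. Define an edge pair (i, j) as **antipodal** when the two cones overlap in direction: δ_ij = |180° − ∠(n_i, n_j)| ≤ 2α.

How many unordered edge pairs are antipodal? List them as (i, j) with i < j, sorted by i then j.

α = atan 0.8 = 38.66°;  2α = 77.32°
n_0 = (+0.9365, -0.3508)
n_1 = (+0.9856, +0.1692)
n_2 = (+0.2383, +0.9712)
n_3 = (-0.9904, -0.1383)
n_4 = (+0.1003, -0.9950)
  (0,1): δ = 149.73°  ·
  (0,2): δ = 83.26°  ·
  (0,3): δ = 28.48°  ✓
  (0,4): δ = 116.29°  ·
  (1,2): δ = 113.53°  ·
  (1,3): δ = 1.79°  ✓
  (1,4): δ = 86.02°  ·
  (2,3): δ = 68.26°  ✓
  (2,4): δ = 19.54°  ✓
  (3,4): δ = 92.20°  ·
antipodal pairs: 4

count = 4; pairs: (0,3), (1,3), (2,3), (2,4)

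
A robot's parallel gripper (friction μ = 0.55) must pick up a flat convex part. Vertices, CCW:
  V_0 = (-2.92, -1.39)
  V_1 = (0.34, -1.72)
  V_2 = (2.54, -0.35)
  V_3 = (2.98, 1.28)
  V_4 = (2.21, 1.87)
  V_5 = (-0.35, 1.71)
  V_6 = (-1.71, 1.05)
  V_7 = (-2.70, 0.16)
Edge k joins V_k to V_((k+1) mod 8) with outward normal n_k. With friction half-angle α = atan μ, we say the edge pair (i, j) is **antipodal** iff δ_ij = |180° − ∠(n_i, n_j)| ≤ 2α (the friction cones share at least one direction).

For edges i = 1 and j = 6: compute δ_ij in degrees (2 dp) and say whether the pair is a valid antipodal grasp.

α = atan 0.55 = 28.81°;  2α = 57.62°
edge 1: e_1 = (+2.20, +1.37);  n_1 = (+0.5286, -0.8489)
edge 6: e_6 = (-0.99, -0.89);  n_6 = (-0.6685, +0.7437)
∠(n_1, n_6) = 169.96°
δ = |180° − 169.96°| = 10.04°
10.04° ≤ 2α = 57.62°  →  valid

δ = 10.04°, valid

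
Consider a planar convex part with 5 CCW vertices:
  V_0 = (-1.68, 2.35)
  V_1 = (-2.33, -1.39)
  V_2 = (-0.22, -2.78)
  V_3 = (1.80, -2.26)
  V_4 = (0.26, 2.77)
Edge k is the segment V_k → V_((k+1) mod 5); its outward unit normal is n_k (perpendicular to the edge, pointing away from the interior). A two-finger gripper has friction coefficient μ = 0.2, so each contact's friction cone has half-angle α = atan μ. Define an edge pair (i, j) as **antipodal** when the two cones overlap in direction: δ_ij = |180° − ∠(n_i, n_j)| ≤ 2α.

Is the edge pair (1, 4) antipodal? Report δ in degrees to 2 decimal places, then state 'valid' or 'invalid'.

α = atan 0.2 = 11.31°;  2α = 22.62°
edge 1: e_1 = (+2.11, -1.39);  n_1 = (-0.5501, -0.8351)
edge 4: e_4 = (-1.94, -0.42);  n_4 = (-0.2116, +0.9774)
∠(n_1, n_4) = 134.41°
δ = |180° − 134.41°| = 45.59°
45.59° > 2α = 22.62°  →  invalid

δ = 45.59°, invalid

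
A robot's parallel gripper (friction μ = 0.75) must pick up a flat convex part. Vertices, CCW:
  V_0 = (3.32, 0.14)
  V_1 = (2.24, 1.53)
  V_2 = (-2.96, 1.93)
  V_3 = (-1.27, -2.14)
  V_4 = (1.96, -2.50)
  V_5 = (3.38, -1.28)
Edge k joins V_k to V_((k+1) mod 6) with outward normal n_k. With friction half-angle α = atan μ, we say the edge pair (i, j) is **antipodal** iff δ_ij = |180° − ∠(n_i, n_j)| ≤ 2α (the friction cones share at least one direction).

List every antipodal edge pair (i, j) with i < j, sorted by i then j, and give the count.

count = 7; pairs: (0,2), (0,3), (1,2), (1,3), (1,4), (2,4), (2,5)

α = atan 0.75 = 36.87°;  2α = 73.74°
n_0 = (+0.7897, +0.6135)
n_1 = (+0.0767, +0.9971)
n_2 = (-0.9235, -0.3835)
n_3 = (-0.1108, -0.9938)
n_4 = (+0.6517, -0.7585)
n_5 = (+0.9991, +0.0422)
  (0,1): δ = 132.25°  ·
  (0,2): δ = 15.30°  ✓
  (0,3): δ = 45.79°  ✓
  (0,4): δ = 92.82°  ·
  (0,5): δ = 144.57°  ·
  (1,2): δ = 63.05°  ✓
  (1,3): δ = 1.96°  ✓
  (1,4): δ = 45.07°  ✓
  (1,5): δ = 96.82°  ·
  (2,3): δ = 118.91°  ·
  (2,4): δ = 71.88°  ✓
  (2,5): δ = 20.13°  ✓
  (3,4): δ = 132.97°  ·
  (3,5): δ = 81.22°  ·
  (4,5): δ = 128.25°  ·
antipodal pairs: 7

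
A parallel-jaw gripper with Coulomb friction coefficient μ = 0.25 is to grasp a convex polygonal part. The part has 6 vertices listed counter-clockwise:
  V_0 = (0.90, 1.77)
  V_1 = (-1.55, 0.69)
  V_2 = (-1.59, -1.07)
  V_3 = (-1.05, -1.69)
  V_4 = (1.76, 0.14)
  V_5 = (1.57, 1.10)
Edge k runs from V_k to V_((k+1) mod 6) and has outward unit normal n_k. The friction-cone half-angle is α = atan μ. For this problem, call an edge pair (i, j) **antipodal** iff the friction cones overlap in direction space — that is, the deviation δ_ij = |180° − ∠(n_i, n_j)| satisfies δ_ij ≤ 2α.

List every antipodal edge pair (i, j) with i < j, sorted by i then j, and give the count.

α = atan 0.25 = 14.04°;  2α = 28.07°
n_0 = (-0.4034, +0.9150)
n_1 = (-0.9997, +0.0227)
n_2 = (-0.7541, -0.6568)
n_3 = (+0.5457, -0.8380)
n_4 = (+0.9810, +0.1942)
n_5 = (+0.7071, +0.7071)
  (0,1): δ = 115.09°  ·
  (0,2): δ = 72.73°  ·
  (0,3): δ = 9.29°  ✓
  (0,4): δ = 77.41°  ·
  (0,5): δ = 111.21°  ·
  (1,2): δ = 137.64°  ·
  (1,3): δ = 55.62°  ·
  (1,4): δ = 12.50°  ✓
  (1,5): δ = 46.30°  ·
  (2,3): δ = 97.98°  ·
  (2,4): δ = 29.86°  ·
  (2,5): δ = 3.95°  ✓
  (3,4): δ = 111.88°  ·
  (3,5): δ = 78.07°  ·
  (4,5): δ = 146.20°  ·
antipodal pairs: 3

count = 3; pairs: (0,3), (1,4), (2,5)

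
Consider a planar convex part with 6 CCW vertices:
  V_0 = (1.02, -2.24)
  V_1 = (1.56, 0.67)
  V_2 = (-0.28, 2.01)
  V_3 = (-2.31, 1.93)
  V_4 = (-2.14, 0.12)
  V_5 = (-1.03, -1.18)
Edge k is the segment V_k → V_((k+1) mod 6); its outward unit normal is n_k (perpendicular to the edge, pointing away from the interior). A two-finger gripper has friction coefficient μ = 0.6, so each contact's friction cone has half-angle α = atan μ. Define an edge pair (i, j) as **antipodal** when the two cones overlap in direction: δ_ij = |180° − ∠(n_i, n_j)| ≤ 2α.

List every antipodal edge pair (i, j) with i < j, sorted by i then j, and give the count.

α = atan 0.6 = 30.96°;  2α = 61.93°
n_0 = (+0.9832, -0.1825)
n_1 = (+0.5887, +0.8084)
n_2 = (-0.0394, +0.9992)
n_3 = (-0.9956, -0.0935)
n_4 = (-0.7605, -0.6493)
n_5 = (-0.4593, -0.8883)
  (0,1): δ = 115.55°  ·
  (0,2): δ = 77.23°  ·
  (0,3): δ = 15.88°  ✓
  (0,4): δ = 51.00°  ✓
  (0,5): δ = 73.17°  ·
  (1,2): δ = 141.68°  ·
  (1,3): δ = 48.57°  ✓
  (1,4): δ = 13.44°  ✓
  (1,5): δ = 8.72°  ✓
  (2,3): δ = 86.89°  ·
  (2,4): δ = 51.76°  ✓
  (2,5): δ = 29.60°  ✓
  (3,4): δ = 144.87°  ·
  (3,5): δ = 122.71°  ·
  (4,5): δ = 157.83°  ·
antipodal pairs: 7

count = 7; pairs: (0,3), (0,4), (1,3), (1,4), (1,5), (2,4), (2,5)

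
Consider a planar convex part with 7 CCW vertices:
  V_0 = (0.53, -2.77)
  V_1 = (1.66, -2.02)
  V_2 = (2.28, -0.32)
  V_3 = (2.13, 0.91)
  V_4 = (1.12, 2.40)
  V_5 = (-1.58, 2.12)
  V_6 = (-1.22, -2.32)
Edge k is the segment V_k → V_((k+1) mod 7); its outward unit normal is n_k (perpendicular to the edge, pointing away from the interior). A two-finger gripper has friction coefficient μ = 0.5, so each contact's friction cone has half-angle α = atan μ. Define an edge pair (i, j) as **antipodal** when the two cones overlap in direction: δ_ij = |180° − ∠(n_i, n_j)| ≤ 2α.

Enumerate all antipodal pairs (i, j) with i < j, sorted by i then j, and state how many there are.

α = atan 0.5 = 26.57°;  2α = 53.13°
n_0 = (+0.5530, -0.8332)
n_1 = (+0.9395, -0.3426)
n_2 = (+0.9926, +0.1211)
n_3 = (+0.8278, +0.5611)
n_4 = (-0.1032, +0.9947)
n_5 = (-0.9967, -0.0808)
n_6 = (-0.2490, -0.9685)
  (0,1): δ = 143.61°  ·
  (0,2): δ = 116.62°  ·
  (0,3): δ = 89.44°  ·
  (0,4): δ = 27.65°  ✓
  (0,5): δ = 61.06°  ·
  (0,6): δ = 132.01°  ·
  (1,2): δ = 153.01°  ·
  (1,3): δ = 125.83°  ·
  (1,4): δ = 64.04°  ·
  (1,5): δ = 24.67°  ✓
  (1,6): δ = 95.62°  ·
  (2,3): δ = 152.82°  ·
  (2,4): δ = 91.03°  ·
  (2,5): δ = 2.32°  ✓
  (2,6): δ = 68.63°  ·
  (3,4): δ = 118.21°  ·
  (3,5): δ = 29.50°  ✓
  (3,6): δ = 41.45°  ✓
  (4,5): δ = 91.29°  ·
  (4,6): δ = 20.34°  ✓
  (5,6): δ = 109.06°  ·
antipodal pairs: 6

count = 6; pairs: (0,4), (1,5), (2,5), (3,5), (3,6), (4,6)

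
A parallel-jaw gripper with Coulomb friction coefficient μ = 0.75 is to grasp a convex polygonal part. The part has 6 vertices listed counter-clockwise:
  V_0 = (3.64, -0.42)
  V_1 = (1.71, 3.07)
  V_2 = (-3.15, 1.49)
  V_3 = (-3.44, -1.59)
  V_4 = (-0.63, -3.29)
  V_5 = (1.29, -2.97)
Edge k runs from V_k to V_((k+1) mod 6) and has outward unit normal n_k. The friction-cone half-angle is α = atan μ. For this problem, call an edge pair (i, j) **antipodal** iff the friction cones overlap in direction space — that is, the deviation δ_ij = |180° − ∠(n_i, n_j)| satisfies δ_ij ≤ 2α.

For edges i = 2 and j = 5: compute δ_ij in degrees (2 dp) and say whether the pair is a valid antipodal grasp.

α = atan 0.75 = 36.87°;  2α = 73.74°
edge 2: e_2 = (-0.29, -3.08);  n_2 = (-0.9956, +0.0937)
edge 5: e_5 = (+2.35, +2.55);  n_5 = (+0.7354, -0.6777)
∠(n_2, n_5) = 142.72°
δ = |180° − 142.72°| = 37.28°
37.28° ≤ 2α = 73.74°  →  valid

δ = 37.28°, valid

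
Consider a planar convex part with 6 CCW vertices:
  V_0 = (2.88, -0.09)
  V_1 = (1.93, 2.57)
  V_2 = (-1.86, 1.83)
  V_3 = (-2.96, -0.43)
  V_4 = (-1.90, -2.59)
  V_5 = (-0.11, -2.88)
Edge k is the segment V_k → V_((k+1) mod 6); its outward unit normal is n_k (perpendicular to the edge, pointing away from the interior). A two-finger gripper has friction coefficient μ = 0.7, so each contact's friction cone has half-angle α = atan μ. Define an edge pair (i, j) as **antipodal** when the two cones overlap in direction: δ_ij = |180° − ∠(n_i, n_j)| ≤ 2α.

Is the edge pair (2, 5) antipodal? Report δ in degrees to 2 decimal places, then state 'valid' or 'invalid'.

α = atan 0.7 = 34.99°;  2α = 69.98°
edge 2: e_2 = (-1.10, -2.26);  n_2 = (-0.8992, +0.4376)
edge 5: e_5 = (+2.99, +2.79);  n_5 = (+0.6822, -0.7311)
∠(n_2, n_5) = 158.97°
δ = |180° − 158.97°| = 21.03°
21.03° ≤ 2α = 69.98°  →  valid

δ = 21.03°, valid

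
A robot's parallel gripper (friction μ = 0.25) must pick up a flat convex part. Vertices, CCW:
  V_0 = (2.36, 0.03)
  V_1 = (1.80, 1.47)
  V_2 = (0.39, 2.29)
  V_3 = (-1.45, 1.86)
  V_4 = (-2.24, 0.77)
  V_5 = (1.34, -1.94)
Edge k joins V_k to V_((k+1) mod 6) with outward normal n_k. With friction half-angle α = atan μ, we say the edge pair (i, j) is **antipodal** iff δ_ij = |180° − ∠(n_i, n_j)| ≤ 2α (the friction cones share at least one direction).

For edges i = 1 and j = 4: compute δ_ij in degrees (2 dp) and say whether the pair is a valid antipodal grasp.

δ = 6.94°, valid

α = atan 0.25 = 14.04°;  2α = 28.07°
edge 1: e_1 = (-1.41, +0.82);  n_1 = (+0.5027, +0.8644)
edge 4: e_4 = (+3.58, -2.71);  n_4 = (-0.6036, -0.7973)
∠(n_1, n_4) = 173.06°
δ = |180° − 173.06°| = 6.94°
6.94° ≤ 2α = 28.07°  →  valid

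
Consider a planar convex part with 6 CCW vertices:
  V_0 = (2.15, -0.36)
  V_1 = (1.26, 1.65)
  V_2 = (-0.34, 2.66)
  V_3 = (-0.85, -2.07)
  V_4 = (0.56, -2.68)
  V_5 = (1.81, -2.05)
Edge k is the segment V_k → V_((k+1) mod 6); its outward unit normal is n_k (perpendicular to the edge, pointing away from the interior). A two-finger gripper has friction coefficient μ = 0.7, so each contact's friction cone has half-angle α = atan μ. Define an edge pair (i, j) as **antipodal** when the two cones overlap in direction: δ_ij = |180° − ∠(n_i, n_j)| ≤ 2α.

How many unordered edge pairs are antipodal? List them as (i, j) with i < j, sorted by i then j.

α = atan 0.7 = 34.99°;  2α = 69.98°
n_0 = (+0.9144, +0.4049)
n_1 = (+0.5338, +0.8456)
n_2 = (-0.9942, +0.1072)
n_3 = (-0.3971, -0.9178)
n_4 = (+0.4501, -0.8930)
n_5 = (+0.9804, -0.1972)
  (0,1): δ = 146.15°  ·
  (0,2): δ = 30.04°  ✓
  (0,3): δ = 42.72°  ✓
  (0,4): δ = 92.87°  ·
  (0,5): δ = 144.74°  ·
  (1,2): δ = 63.89°  ✓
  (1,3): δ = 8.87°  ✓
  (1,4): δ = 59.01°  ✓
  (1,5): δ = 110.89°  ·
  (2,3): δ = 107.24°  ·
  (2,4): δ = 57.10°  ✓
  (2,5): δ = 5.22°  ✓
  (3,4): δ = 129.86°  ·
  (3,5): δ = 77.98°  ·
  (4,5): δ = 128.12°  ·
antipodal pairs: 7

count = 7; pairs: (0,2), (0,3), (1,2), (1,3), (1,4), (2,4), (2,5)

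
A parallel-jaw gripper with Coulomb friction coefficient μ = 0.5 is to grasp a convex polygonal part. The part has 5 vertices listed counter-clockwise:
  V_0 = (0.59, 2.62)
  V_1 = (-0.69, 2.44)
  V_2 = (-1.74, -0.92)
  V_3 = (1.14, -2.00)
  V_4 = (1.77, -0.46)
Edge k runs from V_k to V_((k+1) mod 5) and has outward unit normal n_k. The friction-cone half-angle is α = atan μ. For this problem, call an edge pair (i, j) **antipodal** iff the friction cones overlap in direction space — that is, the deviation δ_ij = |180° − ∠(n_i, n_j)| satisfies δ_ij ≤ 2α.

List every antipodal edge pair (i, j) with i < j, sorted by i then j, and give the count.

count = 4; pairs: (0,2), (1,3), (1,4), (2,4)

α = atan 0.5 = 26.57°;  2α = 53.13°
n_0 = (-0.1393, +0.9903)
n_1 = (-0.9545, +0.2983)
n_2 = (-0.3511, -0.9363)
n_3 = (+0.9255, -0.3786)
n_4 = (+0.9338, +0.3578)
  (0,1): δ = 115.36°  ·
  (0,2): δ = 28.56°  ✓
  (0,3): δ = 59.75°  ·
  (0,4): δ = 102.96°  ·
  (1,2): δ = 93.20°  ·
  (1,3): δ = 4.89°  ✓
  (1,4): δ = 38.32°  ✓
  (2,3): δ = 91.69°  ·
  (2,4): δ = 48.48°  ✓
  (3,4): δ = 136.79°  ·
antipodal pairs: 4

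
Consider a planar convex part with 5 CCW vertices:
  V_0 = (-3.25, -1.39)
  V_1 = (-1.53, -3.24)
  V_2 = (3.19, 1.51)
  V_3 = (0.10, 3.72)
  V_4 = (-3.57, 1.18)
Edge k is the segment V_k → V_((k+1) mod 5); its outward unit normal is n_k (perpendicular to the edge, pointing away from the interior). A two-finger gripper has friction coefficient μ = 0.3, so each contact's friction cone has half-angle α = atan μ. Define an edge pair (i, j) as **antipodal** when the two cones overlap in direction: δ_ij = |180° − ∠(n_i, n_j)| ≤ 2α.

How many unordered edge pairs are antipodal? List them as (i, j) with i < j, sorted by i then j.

α = atan 0.3 = 16.70°;  2α = 33.40°
n_0 = (-0.7324, -0.6809)
n_1 = (+0.7093, -0.7049)
n_2 = (+0.5817, +0.8134)
n_3 = (-0.5691, +0.8223)
n_4 = (-0.9923, -0.1236)
  (0,1): δ = 87.73°  ·
  (0,2): δ = 11.51°  ✓
  (0,3): δ = 81.77°  ·
  (0,4): δ = 144.18°  ·
  (1,2): δ = 80.75°  ·
  (1,3): δ = 10.49°  ✓
  (1,4): δ = 51.92°  ·
  (2,3): δ = 109.74°  ·
  (2,4): δ = 47.33°  ·
  (3,4): δ = 117.59°  ·
antipodal pairs: 2

count = 2; pairs: (0,2), (1,3)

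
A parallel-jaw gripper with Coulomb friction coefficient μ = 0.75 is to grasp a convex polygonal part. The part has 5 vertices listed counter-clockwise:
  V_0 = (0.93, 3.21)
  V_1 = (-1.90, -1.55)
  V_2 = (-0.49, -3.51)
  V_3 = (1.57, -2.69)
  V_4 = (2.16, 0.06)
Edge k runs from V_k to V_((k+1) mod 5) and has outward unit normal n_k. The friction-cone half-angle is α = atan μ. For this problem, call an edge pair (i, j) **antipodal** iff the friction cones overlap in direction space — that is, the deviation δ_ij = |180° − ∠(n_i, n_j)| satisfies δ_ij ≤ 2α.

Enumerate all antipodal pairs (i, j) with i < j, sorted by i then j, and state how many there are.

α = atan 0.75 = 36.87°;  2α = 73.74°
n_0 = (-0.8596, +0.5110)
n_1 = (-0.8118, -0.5840)
n_2 = (+0.3698, -0.9291)
n_3 = (+0.9778, -0.2098)
n_4 = (+0.9315, +0.3637)
  (0,1): δ = 113.54°  ·
  (0,2): δ = 37.56°  ✓
  (0,3): δ = 18.62°  ✓
  (0,4): δ = 52.06°  ✓
  (1,2): δ = 104.03°  ·
  (1,3): δ = 47.84°  ✓
  (1,4): δ = 14.40°  ✓
  (2,3): δ = 123.81°  ·
  (2,4): δ = 90.38°  ·
  (3,4): δ = 146.56°  ·
antipodal pairs: 5

count = 5; pairs: (0,2), (0,3), (0,4), (1,3), (1,4)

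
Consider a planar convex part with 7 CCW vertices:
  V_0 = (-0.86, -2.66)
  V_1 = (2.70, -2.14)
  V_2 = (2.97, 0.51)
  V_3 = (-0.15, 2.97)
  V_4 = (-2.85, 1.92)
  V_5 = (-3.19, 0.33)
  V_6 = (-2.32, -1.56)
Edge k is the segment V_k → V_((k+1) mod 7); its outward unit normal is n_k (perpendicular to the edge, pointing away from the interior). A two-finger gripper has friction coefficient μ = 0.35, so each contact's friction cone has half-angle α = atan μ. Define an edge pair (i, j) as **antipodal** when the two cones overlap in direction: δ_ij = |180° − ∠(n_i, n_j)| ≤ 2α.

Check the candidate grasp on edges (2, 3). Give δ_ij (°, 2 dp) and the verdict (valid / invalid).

δ = 120.50°, invalid

α = atan 0.35 = 19.29°;  2α = 38.58°
edge 2: e_2 = (-3.12, +2.46);  n_2 = (+0.6192, +0.7853)
edge 3: e_3 = (-2.70, -1.05);  n_3 = (-0.3624, +0.9320)
∠(n_2, n_3) = 59.50°
δ = |180° − 59.50°| = 120.50°
120.50° > 2α = 38.58°  →  invalid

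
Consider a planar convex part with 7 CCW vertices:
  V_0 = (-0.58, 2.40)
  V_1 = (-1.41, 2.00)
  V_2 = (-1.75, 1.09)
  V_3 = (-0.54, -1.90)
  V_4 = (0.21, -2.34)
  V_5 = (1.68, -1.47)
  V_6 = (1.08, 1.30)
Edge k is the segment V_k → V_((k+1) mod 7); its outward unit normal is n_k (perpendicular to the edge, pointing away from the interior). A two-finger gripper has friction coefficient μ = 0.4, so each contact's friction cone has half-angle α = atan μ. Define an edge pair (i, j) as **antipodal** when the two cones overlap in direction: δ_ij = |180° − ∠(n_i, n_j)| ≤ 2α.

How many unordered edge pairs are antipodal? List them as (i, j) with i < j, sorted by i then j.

α = atan 0.4 = 21.80°;  2α = 43.60°
n_0 = (-0.4341, +0.9008)
n_1 = (-0.9368, +0.3500)
n_2 = (-0.9270, -0.3751)
n_3 = (-0.5060, -0.8625)
n_4 = (+0.5093, -0.8606)
n_5 = (+0.9773, +0.2117)
n_6 = (+0.5524, +0.8336)
  (0,1): δ = 136.22°  ·
  (0,2): δ = 93.70°  ·
  (0,3): δ = 56.13°  ·
  (0,4): δ = 4.89°  ✓
  (0,5): δ = 76.49°  ·
  (0,6): δ = 120.74°  ·
  (1,2): δ = 137.48°  ·
  (1,3): δ = 99.91°  ·
  (1,4): δ = 38.89°  ✓
  (1,5): δ = 32.71°  ✓
  (1,6): δ = 76.96°  ·
  (2,3): δ = 142.43°  ·
  (2,4): δ = 81.41°  ·
  (2,5): δ = 9.81°  ✓
  (2,6): δ = 34.44°  ✓
  (3,4): δ = 118.98°  ·
  (3,5): δ = 47.38°  ·
  (3,6): δ = 3.13°  ✓
  (4,5): δ = 108.40°  ·
  (4,6): δ = 64.15°  ·
  (5,6): δ = 135.75°  ·
antipodal pairs: 6

count = 6; pairs: (0,4), (1,4), (1,5), (2,5), (2,6), (3,6)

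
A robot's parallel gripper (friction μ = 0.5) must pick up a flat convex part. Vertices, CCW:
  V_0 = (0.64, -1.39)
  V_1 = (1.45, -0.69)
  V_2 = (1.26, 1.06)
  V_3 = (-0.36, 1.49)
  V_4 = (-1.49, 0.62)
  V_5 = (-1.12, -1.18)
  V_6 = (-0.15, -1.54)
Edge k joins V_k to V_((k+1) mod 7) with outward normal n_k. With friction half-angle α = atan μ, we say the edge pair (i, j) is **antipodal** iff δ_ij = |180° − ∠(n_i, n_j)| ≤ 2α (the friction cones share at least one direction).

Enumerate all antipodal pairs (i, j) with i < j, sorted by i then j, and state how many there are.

α = atan 0.5 = 26.57°;  2α = 53.13°
n_0 = (+0.6539, -0.7566)
n_1 = (+0.9942, +0.1079)
n_2 = (+0.2565, +0.9665)
n_3 = (-0.6100, +0.7924)
n_4 = (-0.9795, -0.2013)
n_5 = (-0.3479, -0.9375)
n_6 = (+0.1865, -0.9824)
  (0,1): δ = 124.64°  ·
  (0,2): δ = 55.70°  ·
  (0,3): δ = 3.24°  ✓
  (0,4): δ = 60.78°  ·
  (0,5): δ = 118.80°  ·
  (0,6): δ = 149.92°  ·
  (1,2): δ = 111.06°  ·
  (1,3): δ = 58.60°  ·
  (1,4): δ = 5.42°  ✓
  (1,5): δ = 63.44°  ·
  (1,6): δ = 94.55°  ·
  (2,3): δ = 127.54°  ·
  (2,4): δ = 63.52°  ·
  (2,5): δ = 5.50°  ✓
  (2,6): δ = 25.62°  ✓
  (3,4): δ = 115.98°  ·
  (3,5): δ = 57.95°  ·
  (3,6): δ = 26.84°  ✓
  (4,5): δ = 121.98°  ·
  (4,6): δ = 90.86°  ·
  (5,6): δ = 148.89°  ·
antipodal pairs: 5

count = 5; pairs: (0,3), (1,4), (2,5), (2,6), (3,6)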